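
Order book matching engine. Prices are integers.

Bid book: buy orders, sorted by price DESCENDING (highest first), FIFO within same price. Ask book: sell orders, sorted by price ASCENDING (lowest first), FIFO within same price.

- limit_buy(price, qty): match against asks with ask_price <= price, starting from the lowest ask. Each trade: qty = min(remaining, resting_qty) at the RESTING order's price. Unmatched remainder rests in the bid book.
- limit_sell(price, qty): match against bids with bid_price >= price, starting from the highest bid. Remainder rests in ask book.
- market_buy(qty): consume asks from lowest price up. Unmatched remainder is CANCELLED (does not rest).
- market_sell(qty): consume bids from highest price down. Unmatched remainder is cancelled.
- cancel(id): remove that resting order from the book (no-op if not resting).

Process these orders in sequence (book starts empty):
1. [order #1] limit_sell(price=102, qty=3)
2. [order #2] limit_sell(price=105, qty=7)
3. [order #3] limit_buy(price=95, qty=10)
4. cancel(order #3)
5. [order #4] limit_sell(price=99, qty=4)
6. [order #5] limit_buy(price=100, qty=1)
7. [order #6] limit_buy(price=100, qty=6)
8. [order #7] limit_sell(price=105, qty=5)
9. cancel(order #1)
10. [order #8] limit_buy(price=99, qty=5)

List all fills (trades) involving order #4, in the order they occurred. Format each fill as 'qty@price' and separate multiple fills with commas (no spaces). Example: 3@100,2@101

Answer: 1@99,3@99

Derivation:
After op 1 [order #1] limit_sell(price=102, qty=3): fills=none; bids=[-] asks=[#1:3@102]
After op 2 [order #2] limit_sell(price=105, qty=7): fills=none; bids=[-] asks=[#1:3@102 #2:7@105]
After op 3 [order #3] limit_buy(price=95, qty=10): fills=none; bids=[#3:10@95] asks=[#1:3@102 #2:7@105]
After op 4 cancel(order #3): fills=none; bids=[-] asks=[#1:3@102 #2:7@105]
After op 5 [order #4] limit_sell(price=99, qty=4): fills=none; bids=[-] asks=[#4:4@99 #1:3@102 #2:7@105]
After op 6 [order #5] limit_buy(price=100, qty=1): fills=#5x#4:1@99; bids=[-] asks=[#4:3@99 #1:3@102 #2:7@105]
After op 7 [order #6] limit_buy(price=100, qty=6): fills=#6x#4:3@99; bids=[#6:3@100] asks=[#1:3@102 #2:7@105]
After op 8 [order #7] limit_sell(price=105, qty=5): fills=none; bids=[#6:3@100] asks=[#1:3@102 #2:7@105 #7:5@105]
After op 9 cancel(order #1): fills=none; bids=[#6:3@100] asks=[#2:7@105 #7:5@105]
After op 10 [order #8] limit_buy(price=99, qty=5): fills=none; bids=[#6:3@100 #8:5@99] asks=[#2:7@105 #7:5@105]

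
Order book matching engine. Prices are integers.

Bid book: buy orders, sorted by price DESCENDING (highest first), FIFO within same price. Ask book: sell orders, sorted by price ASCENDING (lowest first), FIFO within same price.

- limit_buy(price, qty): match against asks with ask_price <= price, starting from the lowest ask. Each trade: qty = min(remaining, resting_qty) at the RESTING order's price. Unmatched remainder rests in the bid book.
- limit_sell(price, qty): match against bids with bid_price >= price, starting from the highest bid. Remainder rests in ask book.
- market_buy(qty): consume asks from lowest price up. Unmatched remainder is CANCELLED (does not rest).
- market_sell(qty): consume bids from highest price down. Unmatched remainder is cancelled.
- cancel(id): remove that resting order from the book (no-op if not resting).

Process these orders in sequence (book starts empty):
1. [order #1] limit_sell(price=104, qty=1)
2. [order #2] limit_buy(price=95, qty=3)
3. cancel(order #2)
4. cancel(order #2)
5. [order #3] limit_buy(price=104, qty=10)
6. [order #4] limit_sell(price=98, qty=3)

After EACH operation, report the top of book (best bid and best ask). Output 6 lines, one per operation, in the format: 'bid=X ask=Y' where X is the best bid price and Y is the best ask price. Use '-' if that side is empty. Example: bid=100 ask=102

After op 1 [order #1] limit_sell(price=104, qty=1): fills=none; bids=[-] asks=[#1:1@104]
After op 2 [order #2] limit_buy(price=95, qty=3): fills=none; bids=[#2:3@95] asks=[#1:1@104]
After op 3 cancel(order #2): fills=none; bids=[-] asks=[#1:1@104]
After op 4 cancel(order #2): fills=none; bids=[-] asks=[#1:1@104]
After op 5 [order #3] limit_buy(price=104, qty=10): fills=#3x#1:1@104; bids=[#3:9@104] asks=[-]
After op 6 [order #4] limit_sell(price=98, qty=3): fills=#3x#4:3@104; bids=[#3:6@104] asks=[-]

Answer: bid=- ask=104
bid=95 ask=104
bid=- ask=104
bid=- ask=104
bid=104 ask=-
bid=104 ask=-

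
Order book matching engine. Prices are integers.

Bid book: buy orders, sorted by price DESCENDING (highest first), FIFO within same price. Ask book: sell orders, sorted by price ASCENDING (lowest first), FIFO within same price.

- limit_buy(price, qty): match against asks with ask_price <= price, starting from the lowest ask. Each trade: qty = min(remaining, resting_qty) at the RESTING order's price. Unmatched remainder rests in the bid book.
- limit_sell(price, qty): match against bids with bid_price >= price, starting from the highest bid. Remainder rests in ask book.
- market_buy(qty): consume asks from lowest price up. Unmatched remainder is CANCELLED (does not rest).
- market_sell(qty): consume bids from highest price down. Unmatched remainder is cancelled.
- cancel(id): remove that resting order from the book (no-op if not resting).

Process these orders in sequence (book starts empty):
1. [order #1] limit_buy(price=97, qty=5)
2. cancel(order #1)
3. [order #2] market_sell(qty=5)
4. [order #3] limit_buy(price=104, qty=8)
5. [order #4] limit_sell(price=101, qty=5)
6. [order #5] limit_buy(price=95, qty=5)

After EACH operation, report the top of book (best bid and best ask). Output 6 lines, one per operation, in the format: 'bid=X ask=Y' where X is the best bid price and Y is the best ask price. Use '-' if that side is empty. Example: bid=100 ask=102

After op 1 [order #1] limit_buy(price=97, qty=5): fills=none; bids=[#1:5@97] asks=[-]
After op 2 cancel(order #1): fills=none; bids=[-] asks=[-]
After op 3 [order #2] market_sell(qty=5): fills=none; bids=[-] asks=[-]
After op 4 [order #3] limit_buy(price=104, qty=8): fills=none; bids=[#3:8@104] asks=[-]
After op 5 [order #4] limit_sell(price=101, qty=5): fills=#3x#4:5@104; bids=[#3:3@104] asks=[-]
After op 6 [order #5] limit_buy(price=95, qty=5): fills=none; bids=[#3:3@104 #5:5@95] asks=[-]

Answer: bid=97 ask=-
bid=- ask=-
bid=- ask=-
bid=104 ask=-
bid=104 ask=-
bid=104 ask=-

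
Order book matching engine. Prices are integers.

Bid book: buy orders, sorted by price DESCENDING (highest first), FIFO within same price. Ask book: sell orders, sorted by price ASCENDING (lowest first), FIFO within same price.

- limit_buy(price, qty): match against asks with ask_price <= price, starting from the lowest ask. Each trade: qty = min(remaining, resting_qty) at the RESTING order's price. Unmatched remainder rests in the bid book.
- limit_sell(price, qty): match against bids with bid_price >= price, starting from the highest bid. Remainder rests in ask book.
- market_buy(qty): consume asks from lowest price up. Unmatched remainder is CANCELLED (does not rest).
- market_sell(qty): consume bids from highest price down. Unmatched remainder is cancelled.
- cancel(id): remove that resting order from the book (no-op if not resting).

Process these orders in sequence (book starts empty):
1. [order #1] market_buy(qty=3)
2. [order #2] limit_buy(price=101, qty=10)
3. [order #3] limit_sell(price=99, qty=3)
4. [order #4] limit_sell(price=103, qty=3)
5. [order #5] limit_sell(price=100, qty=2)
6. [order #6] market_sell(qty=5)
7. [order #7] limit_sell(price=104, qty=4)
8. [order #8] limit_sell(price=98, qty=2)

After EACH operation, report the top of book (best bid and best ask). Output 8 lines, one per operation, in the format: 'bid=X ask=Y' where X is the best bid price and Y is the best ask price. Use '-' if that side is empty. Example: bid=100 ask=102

After op 1 [order #1] market_buy(qty=3): fills=none; bids=[-] asks=[-]
After op 2 [order #2] limit_buy(price=101, qty=10): fills=none; bids=[#2:10@101] asks=[-]
After op 3 [order #3] limit_sell(price=99, qty=3): fills=#2x#3:3@101; bids=[#2:7@101] asks=[-]
After op 4 [order #4] limit_sell(price=103, qty=3): fills=none; bids=[#2:7@101] asks=[#4:3@103]
After op 5 [order #5] limit_sell(price=100, qty=2): fills=#2x#5:2@101; bids=[#2:5@101] asks=[#4:3@103]
After op 6 [order #6] market_sell(qty=5): fills=#2x#6:5@101; bids=[-] asks=[#4:3@103]
After op 7 [order #7] limit_sell(price=104, qty=4): fills=none; bids=[-] asks=[#4:3@103 #7:4@104]
After op 8 [order #8] limit_sell(price=98, qty=2): fills=none; bids=[-] asks=[#8:2@98 #4:3@103 #7:4@104]

Answer: bid=- ask=-
bid=101 ask=-
bid=101 ask=-
bid=101 ask=103
bid=101 ask=103
bid=- ask=103
bid=- ask=103
bid=- ask=98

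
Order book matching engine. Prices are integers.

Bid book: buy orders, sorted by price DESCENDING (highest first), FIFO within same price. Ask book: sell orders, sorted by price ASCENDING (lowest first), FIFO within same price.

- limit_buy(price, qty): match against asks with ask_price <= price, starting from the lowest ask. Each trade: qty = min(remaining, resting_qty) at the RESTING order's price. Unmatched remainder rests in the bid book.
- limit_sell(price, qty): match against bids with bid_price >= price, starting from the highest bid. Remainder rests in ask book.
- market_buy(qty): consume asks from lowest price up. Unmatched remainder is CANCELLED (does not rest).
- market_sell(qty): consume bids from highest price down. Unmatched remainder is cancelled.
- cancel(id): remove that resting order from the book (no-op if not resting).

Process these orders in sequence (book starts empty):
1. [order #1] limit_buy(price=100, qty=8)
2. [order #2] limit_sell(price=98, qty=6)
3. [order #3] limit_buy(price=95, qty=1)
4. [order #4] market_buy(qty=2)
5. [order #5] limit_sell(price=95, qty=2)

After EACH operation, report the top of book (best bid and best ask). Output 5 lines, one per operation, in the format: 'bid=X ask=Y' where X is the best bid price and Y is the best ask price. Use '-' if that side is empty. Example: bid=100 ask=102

After op 1 [order #1] limit_buy(price=100, qty=8): fills=none; bids=[#1:8@100] asks=[-]
After op 2 [order #2] limit_sell(price=98, qty=6): fills=#1x#2:6@100; bids=[#1:2@100] asks=[-]
After op 3 [order #3] limit_buy(price=95, qty=1): fills=none; bids=[#1:2@100 #3:1@95] asks=[-]
After op 4 [order #4] market_buy(qty=2): fills=none; bids=[#1:2@100 #3:1@95] asks=[-]
After op 5 [order #5] limit_sell(price=95, qty=2): fills=#1x#5:2@100; bids=[#3:1@95] asks=[-]

Answer: bid=100 ask=-
bid=100 ask=-
bid=100 ask=-
bid=100 ask=-
bid=95 ask=-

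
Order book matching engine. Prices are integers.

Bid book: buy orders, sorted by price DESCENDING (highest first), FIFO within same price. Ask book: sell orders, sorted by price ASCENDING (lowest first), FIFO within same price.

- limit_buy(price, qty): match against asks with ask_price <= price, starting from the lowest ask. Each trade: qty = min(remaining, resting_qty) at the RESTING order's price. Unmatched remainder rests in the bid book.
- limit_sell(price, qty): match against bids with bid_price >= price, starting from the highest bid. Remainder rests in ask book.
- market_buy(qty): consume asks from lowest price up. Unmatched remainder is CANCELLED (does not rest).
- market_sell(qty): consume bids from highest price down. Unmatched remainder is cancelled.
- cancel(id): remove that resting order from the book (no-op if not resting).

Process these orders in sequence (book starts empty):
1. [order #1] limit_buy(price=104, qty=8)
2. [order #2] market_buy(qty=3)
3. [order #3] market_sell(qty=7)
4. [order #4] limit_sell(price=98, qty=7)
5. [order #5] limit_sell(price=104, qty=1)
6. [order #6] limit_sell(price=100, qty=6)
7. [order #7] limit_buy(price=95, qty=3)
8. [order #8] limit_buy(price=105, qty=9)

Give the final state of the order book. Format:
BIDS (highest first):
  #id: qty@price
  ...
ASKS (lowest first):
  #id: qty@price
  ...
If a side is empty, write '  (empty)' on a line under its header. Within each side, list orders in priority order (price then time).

After op 1 [order #1] limit_buy(price=104, qty=8): fills=none; bids=[#1:8@104] asks=[-]
After op 2 [order #2] market_buy(qty=3): fills=none; bids=[#1:8@104] asks=[-]
After op 3 [order #3] market_sell(qty=7): fills=#1x#3:7@104; bids=[#1:1@104] asks=[-]
After op 4 [order #4] limit_sell(price=98, qty=7): fills=#1x#4:1@104; bids=[-] asks=[#4:6@98]
After op 5 [order #5] limit_sell(price=104, qty=1): fills=none; bids=[-] asks=[#4:6@98 #5:1@104]
After op 6 [order #6] limit_sell(price=100, qty=6): fills=none; bids=[-] asks=[#4:6@98 #6:6@100 #5:1@104]
After op 7 [order #7] limit_buy(price=95, qty=3): fills=none; bids=[#7:3@95] asks=[#4:6@98 #6:6@100 #5:1@104]
After op 8 [order #8] limit_buy(price=105, qty=9): fills=#8x#4:6@98 #8x#6:3@100; bids=[#7:3@95] asks=[#6:3@100 #5:1@104]

Answer: BIDS (highest first):
  #7: 3@95
ASKS (lowest first):
  #6: 3@100
  #5: 1@104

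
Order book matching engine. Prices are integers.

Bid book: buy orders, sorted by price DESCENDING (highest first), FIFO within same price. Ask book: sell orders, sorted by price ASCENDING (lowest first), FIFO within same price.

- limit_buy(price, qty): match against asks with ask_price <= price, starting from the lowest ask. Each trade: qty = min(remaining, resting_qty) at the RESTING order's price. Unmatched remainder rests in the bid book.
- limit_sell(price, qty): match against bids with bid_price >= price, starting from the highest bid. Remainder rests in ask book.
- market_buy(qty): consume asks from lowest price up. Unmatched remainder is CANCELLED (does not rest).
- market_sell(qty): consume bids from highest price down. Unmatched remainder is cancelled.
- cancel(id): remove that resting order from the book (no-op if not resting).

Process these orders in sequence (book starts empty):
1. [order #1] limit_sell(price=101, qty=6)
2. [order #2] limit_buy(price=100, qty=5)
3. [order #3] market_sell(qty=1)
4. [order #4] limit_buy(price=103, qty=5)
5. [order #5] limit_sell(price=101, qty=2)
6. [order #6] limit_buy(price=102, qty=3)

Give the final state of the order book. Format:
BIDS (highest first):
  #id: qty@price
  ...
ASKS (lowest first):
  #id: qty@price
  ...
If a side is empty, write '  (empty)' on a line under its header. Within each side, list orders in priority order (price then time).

Answer: BIDS (highest first):
  #2: 4@100
ASKS (lowest first):
  (empty)

Derivation:
After op 1 [order #1] limit_sell(price=101, qty=6): fills=none; bids=[-] asks=[#1:6@101]
After op 2 [order #2] limit_buy(price=100, qty=5): fills=none; bids=[#2:5@100] asks=[#1:6@101]
After op 3 [order #3] market_sell(qty=1): fills=#2x#3:1@100; bids=[#2:4@100] asks=[#1:6@101]
After op 4 [order #4] limit_buy(price=103, qty=5): fills=#4x#1:5@101; bids=[#2:4@100] asks=[#1:1@101]
After op 5 [order #5] limit_sell(price=101, qty=2): fills=none; bids=[#2:4@100] asks=[#1:1@101 #5:2@101]
After op 6 [order #6] limit_buy(price=102, qty=3): fills=#6x#1:1@101 #6x#5:2@101; bids=[#2:4@100] asks=[-]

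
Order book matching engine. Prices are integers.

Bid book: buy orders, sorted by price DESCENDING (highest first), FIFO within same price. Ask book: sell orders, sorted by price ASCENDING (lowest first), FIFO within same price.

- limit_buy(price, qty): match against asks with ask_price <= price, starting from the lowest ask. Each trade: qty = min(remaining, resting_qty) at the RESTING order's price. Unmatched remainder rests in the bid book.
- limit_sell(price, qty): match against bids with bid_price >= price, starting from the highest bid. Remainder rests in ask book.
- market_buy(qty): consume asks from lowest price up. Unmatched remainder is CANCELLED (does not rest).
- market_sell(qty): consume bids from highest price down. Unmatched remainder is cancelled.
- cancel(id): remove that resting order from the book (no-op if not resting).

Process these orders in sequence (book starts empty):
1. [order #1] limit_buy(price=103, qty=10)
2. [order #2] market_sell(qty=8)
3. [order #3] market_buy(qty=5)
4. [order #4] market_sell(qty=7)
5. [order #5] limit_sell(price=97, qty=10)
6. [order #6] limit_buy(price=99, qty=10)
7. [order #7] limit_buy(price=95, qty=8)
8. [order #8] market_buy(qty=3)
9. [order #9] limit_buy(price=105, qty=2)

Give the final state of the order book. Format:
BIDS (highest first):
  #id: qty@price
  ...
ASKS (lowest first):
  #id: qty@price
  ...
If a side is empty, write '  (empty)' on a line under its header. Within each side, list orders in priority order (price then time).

After op 1 [order #1] limit_buy(price=103, qty=10): fills=none; bids=[#1:10@103] asks=[-]
After op 2 [order #2] market_sell(qty=8): fills=#1x#2:8@103; bids=[#1:2@103] asks=[-]
After op 3 [order #3] market_buy(qty=5): fills=none; bids=[#1:2@103] asks=[-]
After op 4 [order #4] market_sell(qty=7): fills=#1x#4:2@103; bids=[-] asks=[-]
After op 5 [order #5] limit_sell(price=97, qty=10): fills=none; bids=[-] asks=[#5:10@97]
After op 6 [order #6] limit_buy(price=99, qty=10): fills=#6x#5:10@97; bids=[-] asks=[-]
After op 7 [order #7] limit_buy(price=95, qty=8): fills=none; bids=[#7:8@95] asks=[-]
After op 8 [order #8] market_buy(qty=3): fills=none; bids=[#7:8@95] asks=[-]
After op 9 [order #9] limit_buy(price=105, qty=2): fills=none; bids=[#9:2@105 #7:8@95] asks=[-]

Answer: BIDS (highest first):
  #9: 2@105
  #7: 8@95
ASKS (lowest first):
  (empty)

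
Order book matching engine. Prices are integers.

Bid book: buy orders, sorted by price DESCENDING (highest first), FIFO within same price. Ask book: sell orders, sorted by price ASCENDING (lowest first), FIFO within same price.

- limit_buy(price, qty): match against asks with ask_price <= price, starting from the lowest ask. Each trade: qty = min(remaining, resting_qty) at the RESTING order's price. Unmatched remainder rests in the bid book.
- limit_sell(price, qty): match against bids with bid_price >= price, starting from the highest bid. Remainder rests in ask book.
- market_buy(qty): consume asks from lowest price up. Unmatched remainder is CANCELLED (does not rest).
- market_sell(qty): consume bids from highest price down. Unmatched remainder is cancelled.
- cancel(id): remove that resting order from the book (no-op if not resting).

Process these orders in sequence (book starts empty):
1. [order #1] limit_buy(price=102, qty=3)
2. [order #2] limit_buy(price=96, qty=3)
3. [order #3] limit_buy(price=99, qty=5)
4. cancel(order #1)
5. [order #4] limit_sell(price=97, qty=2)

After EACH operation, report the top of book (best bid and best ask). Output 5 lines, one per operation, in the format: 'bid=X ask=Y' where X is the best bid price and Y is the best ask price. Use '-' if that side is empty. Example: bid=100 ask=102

Answer: bid=102 ask=-
bid=102 ask=-
bid=102 ask=-
bid=99 ask=-
bid=99 ask=-

Derivation:
After op 1 [order #1] limit_buy(price=102, qty=3): fills=none; bids=[#1:3@102] asks=[-]
After op 2 [order #2] limit_buy(price=96, qty=3): fills=none; bids=[#1:3@102 #2:3@96] asks=[-]
After op 3 [order #3] limit_buy(price=99, qty=5): fills=none; bids=[#1:3@102 #3:5@99 #2:3@96] asks=[-]
After op 4 cancel(order #1): fills=none; bids=[#3:5@99 #2:3@96] asks=[-]
After op 5 [order #4] limit_sell(price=97, qty=2): fills=#3x#4:2@99; bids=[#3:3@99 #2:3@96] asks=[-]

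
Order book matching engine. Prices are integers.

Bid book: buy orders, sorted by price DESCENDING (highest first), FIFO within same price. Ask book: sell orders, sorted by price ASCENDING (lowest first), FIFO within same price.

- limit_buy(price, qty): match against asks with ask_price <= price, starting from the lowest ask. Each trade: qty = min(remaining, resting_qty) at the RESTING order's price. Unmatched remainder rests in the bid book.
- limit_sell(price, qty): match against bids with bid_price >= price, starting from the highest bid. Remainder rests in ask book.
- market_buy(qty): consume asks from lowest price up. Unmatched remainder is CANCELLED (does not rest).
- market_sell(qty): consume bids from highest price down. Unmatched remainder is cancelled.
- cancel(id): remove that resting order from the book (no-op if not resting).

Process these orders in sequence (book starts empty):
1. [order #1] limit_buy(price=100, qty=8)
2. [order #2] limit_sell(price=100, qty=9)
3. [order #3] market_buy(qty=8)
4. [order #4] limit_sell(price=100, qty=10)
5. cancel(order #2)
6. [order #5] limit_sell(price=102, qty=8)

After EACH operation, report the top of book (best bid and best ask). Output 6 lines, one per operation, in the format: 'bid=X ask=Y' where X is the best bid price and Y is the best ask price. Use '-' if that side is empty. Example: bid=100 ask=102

Answer: bid=100 ask=-
bid=- ask=100
bid=- ask=-
bid=- ask=100
bid=- ask=100
bid=- ask=100

Derivation:
After op 1 [order #1] limit_buy(price=100, qty=8): fills=none; bids=[#1:8@100] asks=[-]
After op 2 [order #2] limit_sell(price=100, qty=9): fills=#1x#2:8@100; bids=[-] asks=[#2:1@100]
After op 3 [order #3] market_buy(qty=8): fills=#3x#2:1@100; bids=[-] asks=[-]
After op 4 [order #4] limit_sell(price=100, qty=10): fills=none; bids=[-] asks=[#4:10@100]
After op 5 cancel(order #2): fills=none; bids=[-] asks=[#4:10@100]
After op 6 [order #5] limit_sell(price=102, qty=8): fills=none; bids=[-] asks=[#4:10@100 #5:8@102]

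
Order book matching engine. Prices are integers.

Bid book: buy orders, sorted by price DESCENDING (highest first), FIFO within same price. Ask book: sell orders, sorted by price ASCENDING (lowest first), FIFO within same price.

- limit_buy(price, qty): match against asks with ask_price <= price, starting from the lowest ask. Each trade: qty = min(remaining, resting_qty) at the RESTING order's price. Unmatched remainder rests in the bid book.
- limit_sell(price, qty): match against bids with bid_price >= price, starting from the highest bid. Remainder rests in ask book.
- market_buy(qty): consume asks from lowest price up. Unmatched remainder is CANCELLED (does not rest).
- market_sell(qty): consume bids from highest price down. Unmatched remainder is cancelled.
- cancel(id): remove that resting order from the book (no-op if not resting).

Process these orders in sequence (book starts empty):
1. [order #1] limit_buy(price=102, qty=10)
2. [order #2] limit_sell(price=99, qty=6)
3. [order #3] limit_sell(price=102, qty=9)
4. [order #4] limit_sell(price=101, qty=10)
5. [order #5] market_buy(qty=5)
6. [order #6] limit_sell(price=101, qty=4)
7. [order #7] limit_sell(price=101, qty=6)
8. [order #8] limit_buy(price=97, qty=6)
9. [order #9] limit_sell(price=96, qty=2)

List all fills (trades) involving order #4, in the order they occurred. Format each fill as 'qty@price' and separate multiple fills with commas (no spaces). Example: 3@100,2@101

After op 1 [order #1] limit_buy(price=102, qty=10): fills=none; bids=[#1:10@102] asks=[-]
After op 2 [order #2] limit_sell(price=99, qty=6): fills=#1x#2:6@102; bids=[#1:4@102] asks=[-]
After op 3 [order #3] limit_sell(price=102, qty=9): fills=#1x#3:4@102; bids=[-] asks=[#3:5@102]
After op 4 [order #4] limit_sell(price=101, qty=10): fills=none; bids=[-] asks=[#4:10@101 #3:5@102]
After op 5 [order #5] market_buy(qty=5): fills=#5x#4:5@101; bids=[-] asks=[#4:5@101 #3:5@102]
After op 6 [order #6] limit_sell(price=101, qty=4): fills=none; bids=[-] asks=[#4:5@101 #6:4@101 #3:5@102]
After op 7 [order #7] limit_sell(price=101, qty=6): fills=none; bids=[-] asks=[#4:5@101 #6:4@101 #7:6@101 #3:5@102]
After op 8 [order #8] limit_buy(price=97, qty=6): fills=none; bids=[#8:6@97] asks=[#4:5@101 #6:4@101 #7:6@101 #3:5@102]
After op 9 [order #9] limit_sell(price=96, qty=2): fills=#8x#9:2@97; bids=[#8:4@97] asks=[#4:5@101 #6:4@101 #7:6@101 #3:5@102]

Answer: 5@101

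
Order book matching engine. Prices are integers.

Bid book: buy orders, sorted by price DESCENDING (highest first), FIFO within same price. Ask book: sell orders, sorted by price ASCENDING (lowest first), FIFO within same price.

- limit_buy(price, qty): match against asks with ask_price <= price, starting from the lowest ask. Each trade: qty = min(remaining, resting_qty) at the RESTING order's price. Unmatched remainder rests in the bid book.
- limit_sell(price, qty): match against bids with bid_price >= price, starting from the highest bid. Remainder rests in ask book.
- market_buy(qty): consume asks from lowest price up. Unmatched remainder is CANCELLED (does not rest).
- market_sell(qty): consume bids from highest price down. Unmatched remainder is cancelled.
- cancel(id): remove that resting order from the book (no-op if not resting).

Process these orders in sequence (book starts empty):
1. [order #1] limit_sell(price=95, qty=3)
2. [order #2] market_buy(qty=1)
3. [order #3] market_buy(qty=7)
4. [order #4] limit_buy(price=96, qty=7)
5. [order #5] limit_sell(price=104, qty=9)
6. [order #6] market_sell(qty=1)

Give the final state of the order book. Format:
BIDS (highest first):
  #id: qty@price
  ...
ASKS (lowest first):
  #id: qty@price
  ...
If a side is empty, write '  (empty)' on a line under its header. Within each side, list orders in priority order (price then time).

After op 1 [order #1] limit_sell(price=95, qty=3): fills=none; bids=[-] asks=[#1:3@95]
After op 2 [order #2] market_buy(qty=1): fills=#2x#1:1@95; bids=[-] asks=[#1:2@95]
After op 3 [order #3] market_buy(qty=7): fills=#3x#1:2@95; bids=[-] asks=[-]
After op 4 [order #4] limit_buy(price=96, qty=7): fills=none; bids=[#4:7@96] asks=[-]
After op 5 [order #5] limit_sell(price=104, qty=9): fills=none; bids=[#4:7@96] asks=[#5:9@104]
After op 6 [order #6] market_sell(qty=1): fills=#4x#6:1@96; bids=[#4:6@96] asks=[#5:9@104]

Answer: BIDS (highest first):
  #4: 6@96
ASKS (lowest first):
  #5: 9@104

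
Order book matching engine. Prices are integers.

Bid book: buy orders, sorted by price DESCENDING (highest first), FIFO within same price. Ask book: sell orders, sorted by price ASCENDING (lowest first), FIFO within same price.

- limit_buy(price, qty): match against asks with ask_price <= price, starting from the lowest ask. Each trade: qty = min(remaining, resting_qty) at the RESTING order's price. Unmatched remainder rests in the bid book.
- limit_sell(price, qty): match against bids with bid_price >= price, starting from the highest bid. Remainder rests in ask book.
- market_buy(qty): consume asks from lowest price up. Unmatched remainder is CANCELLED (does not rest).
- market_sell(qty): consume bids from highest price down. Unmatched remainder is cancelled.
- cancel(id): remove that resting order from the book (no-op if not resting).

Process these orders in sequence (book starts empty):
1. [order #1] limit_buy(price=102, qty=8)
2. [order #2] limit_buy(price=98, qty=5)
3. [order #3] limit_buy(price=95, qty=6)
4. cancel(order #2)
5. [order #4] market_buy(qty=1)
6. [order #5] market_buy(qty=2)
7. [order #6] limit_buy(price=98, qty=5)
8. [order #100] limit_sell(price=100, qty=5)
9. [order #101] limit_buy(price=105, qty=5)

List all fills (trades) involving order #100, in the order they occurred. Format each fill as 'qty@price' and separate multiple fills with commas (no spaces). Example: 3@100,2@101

Answer: 5@102

Derivation:
After op 1 [order #1] limit_buy(price=102, qty=8): fills=none; bids=[#1:8@102] asks=[-]
After op 2 [order #2] limit_buy(price=98, qty=5): fills=none; bids=[#1:8@102 #2:5@98] asks=[-]
After op 3 [order #3] limit_buy(price=95, qty=6): fills=none; bids=[#1:8@102 #2:5@98 #3:6@95] asks=[-]
After op 4 cancel(order #2): fills=none; bids=[#1:8@102 #3:6@95] asks=[-]
After op 5 [order #4] market_buy(qty=1): fills=none; bids=[#1:8@102 #3:6@95] asks=[-]
After op 6 [order #5] market_buy(qty=2): fills=none; bids=[#1:8@102 #3:6@95] asks=[-]
After op 7 [order #6] limit_buy(price=98, qty=5): fills=none; bids=[#1:8@102 #6:5@98 #3:6@95] asks=[-]
After op 8 [order #100] limit_sell(price=100, qty=5): fills=#1x#100:5@102; bids=[#1:3@102 #6:5@98 #3:6@95] asks=[-]
After op 9 [order #101] limit_buy(price=105, qty=5): fills=none; bids=[#101:5@105 #1:3@102 #6:5@98 #3:6@95] asks=[-]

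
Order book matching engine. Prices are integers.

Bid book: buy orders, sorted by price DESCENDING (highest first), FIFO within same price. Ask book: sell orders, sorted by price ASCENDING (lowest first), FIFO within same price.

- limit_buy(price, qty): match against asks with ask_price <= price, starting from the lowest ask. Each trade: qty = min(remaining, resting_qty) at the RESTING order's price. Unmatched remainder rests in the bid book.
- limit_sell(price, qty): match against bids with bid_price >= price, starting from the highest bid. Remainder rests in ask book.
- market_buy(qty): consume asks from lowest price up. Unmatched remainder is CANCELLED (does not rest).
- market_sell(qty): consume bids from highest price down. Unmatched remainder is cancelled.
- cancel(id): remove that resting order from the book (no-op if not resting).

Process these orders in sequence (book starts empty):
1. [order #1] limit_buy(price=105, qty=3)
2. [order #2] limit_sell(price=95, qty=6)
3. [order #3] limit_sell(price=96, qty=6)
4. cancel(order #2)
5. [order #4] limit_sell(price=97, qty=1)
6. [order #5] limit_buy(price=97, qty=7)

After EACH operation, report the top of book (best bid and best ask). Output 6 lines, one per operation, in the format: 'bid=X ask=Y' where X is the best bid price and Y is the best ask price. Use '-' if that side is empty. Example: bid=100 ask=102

Answer: bid=105 ask=-
bid=- ask=95
bid=- ask=95
bid=- ask=96
bid=- ask=96
bid=- ask=-

Derivation:
After op 1 [order #1] limit_buy(price=105, qty=3): fills=none; bids=[#1:3@105] asks=[-]
After op 2 [order #2] limit_sell(price=95, qty=6): fills=#1x#2:3@105; bids=[-] asks=[#2:3@95]
After op 3 [order #3] limit_sell(price=96, qty=6): fills=none; bids=[-] asks=[#2:3@95 #3:6@96]
After op 4 cancel(order #2): fills=none; bids=[-] asks=[#3:6@96]
After op 5 [order #4] limit_sell(price=97, qty=1): fills=none; bids=[-] asks=[#3:6@96 #4:1@97]
After op 6 [order #5] limit_buy(price=97, qty=7): fills=#5x#3:6@96 #5x#4:1@97; bids=[-] asks=[-]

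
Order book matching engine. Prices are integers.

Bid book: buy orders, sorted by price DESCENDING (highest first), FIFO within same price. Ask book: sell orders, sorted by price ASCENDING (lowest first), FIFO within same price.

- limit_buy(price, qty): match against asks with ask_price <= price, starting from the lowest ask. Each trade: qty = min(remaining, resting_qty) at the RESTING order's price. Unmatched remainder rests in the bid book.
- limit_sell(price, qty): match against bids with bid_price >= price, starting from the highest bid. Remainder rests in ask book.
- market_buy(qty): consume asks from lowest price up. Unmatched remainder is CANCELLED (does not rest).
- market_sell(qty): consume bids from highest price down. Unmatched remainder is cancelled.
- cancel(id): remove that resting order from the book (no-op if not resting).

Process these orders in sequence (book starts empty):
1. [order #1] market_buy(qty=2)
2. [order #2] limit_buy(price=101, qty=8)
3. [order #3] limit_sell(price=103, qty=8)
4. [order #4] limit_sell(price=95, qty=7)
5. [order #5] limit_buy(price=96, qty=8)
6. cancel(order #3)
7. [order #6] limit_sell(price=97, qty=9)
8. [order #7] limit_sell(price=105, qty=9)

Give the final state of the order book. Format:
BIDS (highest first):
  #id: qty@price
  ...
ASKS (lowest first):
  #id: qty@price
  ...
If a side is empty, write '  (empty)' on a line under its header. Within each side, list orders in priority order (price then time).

Answer: BIDS (highest first):
  #5: 8@96
ASKS (lowest first):
  #6: 8@97
  #7: 9@105

Derivation:
After op 1 [order #1] market_buy(qty=2): fills=none; bids=[-] asks=[-]
After op 2 [order #2] limit_buy(price=101, qty=8): fills=none; bids=[#2:8@101] asks=[-]
After op 3 [order #3] limit_sell(price=103, qty=8): fills=none; bids=[#2:8@101] asks=[#3:8@103]
After op 4 [order #4] limit_sell(price=95, qty=7): fills=#2x#4:7@101; bids=[#2:1@101] asks=[#3:8@103]
After op 5 [order #5] limit_buy(price=96, qty=8): fills=none; bids=[#2:1@101 #5:8@96] asks=[#3:8@103]
After op 6 cancel(order #3): fills=none; bids=[#2:1@101 #5:8@96] asks=[-]
After op 7 [order #6] limit_sell(price=97, qty=9): fills=#2x#6:1@101; bids=[#5:8@96] asks=[#6:8@97]
After op 8 [order #7] limit_sell(price=105, qty=9): fills=none; bids=[#5:8@96] asks=[#6:8@97 #7:9@105]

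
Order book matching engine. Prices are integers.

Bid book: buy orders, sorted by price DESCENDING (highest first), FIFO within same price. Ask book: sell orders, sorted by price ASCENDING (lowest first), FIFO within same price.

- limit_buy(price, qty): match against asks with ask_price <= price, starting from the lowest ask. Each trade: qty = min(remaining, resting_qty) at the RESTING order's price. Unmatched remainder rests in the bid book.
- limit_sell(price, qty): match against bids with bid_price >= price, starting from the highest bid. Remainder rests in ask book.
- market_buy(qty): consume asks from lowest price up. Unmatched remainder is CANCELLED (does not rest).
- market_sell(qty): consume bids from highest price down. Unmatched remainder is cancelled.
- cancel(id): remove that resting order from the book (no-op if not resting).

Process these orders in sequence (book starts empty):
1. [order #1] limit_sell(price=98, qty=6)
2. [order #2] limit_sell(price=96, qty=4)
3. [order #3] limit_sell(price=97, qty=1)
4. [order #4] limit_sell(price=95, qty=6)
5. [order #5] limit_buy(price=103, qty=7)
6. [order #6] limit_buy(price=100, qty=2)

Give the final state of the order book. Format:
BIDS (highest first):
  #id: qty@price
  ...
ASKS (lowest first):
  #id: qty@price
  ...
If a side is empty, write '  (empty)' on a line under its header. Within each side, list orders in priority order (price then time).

Answer: BIDS (highest first):
  (empty)
ASKS (lowest first):
  #2: 1@96
  #3: 1@97
  #1: 6@98

Derivation:
After op 1 [order #1] limit_sell(price=98, qty=6): fills=none; bids=[-] asks=[#1:6@98]
After op 2 [order #2] limit_sell(price=96, qty=4): fills=none; bids=[-] asks=[#2:4@96 #1:6@98]
After op 3 [order #3] limit_sell(price=97, qty=1): fills=none; bids=[-] asks=[#2:4@96 #3:1@97 #1:6@98]
After op 4 [order #4] limit_sell(price=95, qty=6): fills=none; bids=[-] asks=[#4:6@95 #2:4@96 #3:1@97 #1:6@98]
After op 5 [order #5] limit_buy(price=103, qty=7): fills=#5x#4:6@95 #5x#2:1@96; bids=[-] asks=[#2:3@96 #3:1@97 #1:6@98]
After op 6 [order #6] limit_buy(price=100, qty=2): fills=#6x#2:2@96; bids=[-] asks=[#2:1@96 #3:1@97 #1:6@98]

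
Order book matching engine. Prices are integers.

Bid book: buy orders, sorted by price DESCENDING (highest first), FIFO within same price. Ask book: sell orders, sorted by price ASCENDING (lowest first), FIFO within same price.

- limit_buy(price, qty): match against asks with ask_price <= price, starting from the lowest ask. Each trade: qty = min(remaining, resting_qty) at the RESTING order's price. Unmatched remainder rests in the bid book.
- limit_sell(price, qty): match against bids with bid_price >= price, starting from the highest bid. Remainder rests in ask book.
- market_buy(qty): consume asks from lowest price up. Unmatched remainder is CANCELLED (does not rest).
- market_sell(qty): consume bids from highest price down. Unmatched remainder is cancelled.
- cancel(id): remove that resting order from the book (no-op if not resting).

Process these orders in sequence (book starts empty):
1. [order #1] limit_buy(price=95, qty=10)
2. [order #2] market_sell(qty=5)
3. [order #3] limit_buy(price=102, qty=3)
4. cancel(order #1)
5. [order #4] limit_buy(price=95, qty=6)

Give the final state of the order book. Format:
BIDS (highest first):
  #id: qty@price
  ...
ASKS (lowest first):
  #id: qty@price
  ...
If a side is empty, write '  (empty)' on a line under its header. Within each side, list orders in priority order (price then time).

After op 1 [order #1] limit_buy(price=95, qty=10): fills=none; bids=[#1:10@95] asks=[-]
After op 2 [order #2] market_sell(qty=5): fills=#1x#2:5@95; bids=[#1:5@95] asks=[-]
After op 3 [order #3] limit_buy(price=102, qty=3): fills=none; bids=[#3:3@102 #1:5@95] asks=[-]
After op 4 cancel(order #1): fills=none; bids=[#3:3@102] asks=[-]
After op 5 [order #4] limit_buy(price=95, qty=6): fills=none; bids=[#3:3@102 #4:6@95] asks=[-]

Answer: BIDS (highest first):
  #3: 3@102
  #4: 6@95
ASKS (lowest first):
  (empty)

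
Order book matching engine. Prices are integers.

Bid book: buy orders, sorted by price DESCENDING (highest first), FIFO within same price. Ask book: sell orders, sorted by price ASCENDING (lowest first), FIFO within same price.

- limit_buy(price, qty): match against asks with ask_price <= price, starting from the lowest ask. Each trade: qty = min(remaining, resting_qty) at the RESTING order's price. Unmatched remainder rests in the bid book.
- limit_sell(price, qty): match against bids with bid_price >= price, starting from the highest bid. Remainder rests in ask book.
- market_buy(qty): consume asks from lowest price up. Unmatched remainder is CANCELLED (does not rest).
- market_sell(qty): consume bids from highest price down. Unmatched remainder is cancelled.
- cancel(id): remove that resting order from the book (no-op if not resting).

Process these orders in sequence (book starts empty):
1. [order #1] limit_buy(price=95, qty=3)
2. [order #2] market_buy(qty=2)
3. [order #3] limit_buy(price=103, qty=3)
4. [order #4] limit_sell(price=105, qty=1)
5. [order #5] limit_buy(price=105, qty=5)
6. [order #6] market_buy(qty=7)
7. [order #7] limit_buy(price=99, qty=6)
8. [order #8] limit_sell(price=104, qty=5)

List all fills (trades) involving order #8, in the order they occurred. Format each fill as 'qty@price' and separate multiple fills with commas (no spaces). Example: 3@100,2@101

After op 1 [order #1] limit_buy(price=95, qty=3): fills=none; bids=[#1:3@95] asks=[-]
After op 2 [order #2] market_buy(qty=2): fills=none; bids=[#1:3@95] asks=[-]
After op 3 [order #3] limit_buy(price=103, qty=3): fills=none; bids=[#3:3@103 #1:3@95] asks=[-]
After op 4 [order #4] limit_sell(price=105, qty=1): fills=none; bids=[#3:3@103 #1:3@95] asks=[#4:1@105]
After op 5 [order #5] limit_buy(price=105, qty=5): fills=#5x#4:1@105; bids=[#5:4@105 #3:3@103 #1:3@95] asks=[-]
After op 6 [order #6] market_buy(qty=7): fills=none; bids=[#5:4@105 #3:3@103 #1:3@95] asks=[-]
After op 7 [order #7] limit_buy(price=99, qty=6): fills=none; bids=[#5:4@105 #3:3@103 #7:6@99 #1:3@95] asks=[-]
After op 8 [order #8] limit_sell(price=104, qty=5): fills=#5x#8:4@105; bids=[#3:3@103 #7:6@99 #1:3@95] asks=[#8:1@104]

Answer: 4@105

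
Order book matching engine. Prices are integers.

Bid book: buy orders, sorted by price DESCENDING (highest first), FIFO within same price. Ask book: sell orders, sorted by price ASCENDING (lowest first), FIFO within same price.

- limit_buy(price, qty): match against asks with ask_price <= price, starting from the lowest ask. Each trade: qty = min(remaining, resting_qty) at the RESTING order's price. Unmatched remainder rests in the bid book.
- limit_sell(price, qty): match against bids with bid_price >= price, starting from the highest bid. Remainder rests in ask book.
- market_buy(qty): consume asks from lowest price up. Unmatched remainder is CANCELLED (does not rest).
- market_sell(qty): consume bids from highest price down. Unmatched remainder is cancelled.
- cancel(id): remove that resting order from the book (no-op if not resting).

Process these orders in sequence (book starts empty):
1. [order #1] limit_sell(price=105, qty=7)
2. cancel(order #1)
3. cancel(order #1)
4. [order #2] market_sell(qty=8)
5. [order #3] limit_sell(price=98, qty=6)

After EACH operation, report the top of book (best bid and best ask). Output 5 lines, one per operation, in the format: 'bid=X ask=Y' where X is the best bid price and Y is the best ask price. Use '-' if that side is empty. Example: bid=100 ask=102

After op 1 [order #1] limit_sell(price=105, qty=7): fills=none; bids=[-] asks=[#1:7@105]
After op 2 cancel(order #1): fills=none; bids=[-] asks=[-]
After op 3 cancel(order #1): fills=none; bids=[-] asks=[-]
After op 4 [order #2] market_sell(qty=8): fills=none; bids=[-] asks=[-]
After op 5 [order #3] limit_sell(price=98, qty=6): fills=none; bids=[-] asks=[#3:6@98]

Answer: bid=- ask=105
bid=- ask=-
bid=- ask=-
bid=- ask=-
bid=- ask=98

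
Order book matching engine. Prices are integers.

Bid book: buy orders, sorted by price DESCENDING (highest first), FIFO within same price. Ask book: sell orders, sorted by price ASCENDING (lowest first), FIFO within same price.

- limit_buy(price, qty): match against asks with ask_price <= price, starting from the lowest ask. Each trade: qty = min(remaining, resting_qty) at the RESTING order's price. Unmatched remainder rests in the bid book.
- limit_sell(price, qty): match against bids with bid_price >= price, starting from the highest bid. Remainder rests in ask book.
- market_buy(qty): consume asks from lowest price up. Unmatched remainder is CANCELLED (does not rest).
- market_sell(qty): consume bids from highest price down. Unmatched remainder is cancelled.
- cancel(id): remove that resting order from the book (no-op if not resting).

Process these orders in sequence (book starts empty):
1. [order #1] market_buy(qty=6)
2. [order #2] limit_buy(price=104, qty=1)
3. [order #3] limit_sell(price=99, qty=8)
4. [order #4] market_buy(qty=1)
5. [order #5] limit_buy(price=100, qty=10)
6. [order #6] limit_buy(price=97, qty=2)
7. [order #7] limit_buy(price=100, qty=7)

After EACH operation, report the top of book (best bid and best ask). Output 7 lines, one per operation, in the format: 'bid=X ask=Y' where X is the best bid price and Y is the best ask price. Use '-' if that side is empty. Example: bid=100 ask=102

Answer: bid=- ask=-
bid=104 ask=-
bid=- ask=99
bid=- ask=99
bid=100 ask=-
bid=100 ask=-
bid=100 ask=-

Derivation:
After op 1 [order #1] market_buy(qty=6): fills=none; bids=[-] asks=[-]
After op 2 [order #2] limit_buy(price=104, qty=1): fills=none; bids=[#2:1@104] asks=[-]
After op 3 [order #3] limit_sell(price=99, qty=8): fills=#2x#3:1@104; bids=[-] asks=[#3:7@99]
After op 4 [order #4] market_buy(qty=1): fills=#4x#3:1@99; bids=[-] asks=[#3:6@99]
After op 5 [order #5] limit_buy(price=100, qty=10): fills=#5x#3:6@99; bids=[#5:4@100] asks=[-]
After op 6 [order #6] limit_buy(price=97, qty=2): fills=none; bids=[#5:4@100 #6:2@97] asks=[-]
After op 7 [order #7] limit_buy(price=100, qty=7): fills=none; bids=[#5:4@100 #7:7@100 #6:2@97] asks=[-]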